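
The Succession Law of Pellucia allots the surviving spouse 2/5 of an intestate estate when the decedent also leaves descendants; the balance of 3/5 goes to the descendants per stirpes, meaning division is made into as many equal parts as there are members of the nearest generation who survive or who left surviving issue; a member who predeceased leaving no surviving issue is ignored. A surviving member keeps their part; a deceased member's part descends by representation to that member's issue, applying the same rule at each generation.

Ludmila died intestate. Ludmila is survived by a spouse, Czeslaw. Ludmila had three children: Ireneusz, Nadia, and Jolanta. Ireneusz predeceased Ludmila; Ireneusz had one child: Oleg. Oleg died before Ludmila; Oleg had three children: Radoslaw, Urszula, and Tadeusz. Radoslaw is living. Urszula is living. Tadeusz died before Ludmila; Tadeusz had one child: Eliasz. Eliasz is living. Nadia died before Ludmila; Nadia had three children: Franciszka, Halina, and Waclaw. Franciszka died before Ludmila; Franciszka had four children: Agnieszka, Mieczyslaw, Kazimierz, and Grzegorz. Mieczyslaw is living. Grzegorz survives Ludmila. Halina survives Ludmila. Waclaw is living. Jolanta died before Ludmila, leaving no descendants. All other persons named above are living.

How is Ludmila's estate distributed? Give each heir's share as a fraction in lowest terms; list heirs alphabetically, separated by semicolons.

Czeslaw, as surviving spouse, takes 2/5.
The remaining 3/5 passes to Ludmila's descendants per stirpes.
Jolanta left no surviving issue, so that branch lapses and is disregarded.
The 3/5 is divided into 2 equal shares of 3/10 among Ireneusz, Nadia.
Ireneusz predeceased; the 3/10 allotted to Ireneusz's branch passes to Ireneusz's issue by representation.
Oleg's line is the sole branch at this level, so the full 3/10 passes to Oleg's issue by representation.
The 3/10 is divided into 3 equal shares of 1/10 among Radoslaw, Urszula, Tadeusz.
Radoslaw is living and takes 1/10.
Urszula is living and takes 1/10.
Tadeusz predeceased; the 1/10 allotted to Tadeusz's branch passes to Tadeusz's issue by representation.
Eliasz is the sole taker at this level and receives the full 1/10.
Nadia predeceased; the 3/10 allotted to Nadia's branch passes to Nadia's issue by representation.
The 3/10 is divided into 3 equal shares of 1/10 among Franciszka, Halina, Waclaw.
Franciszka predeceased; the 1/10 allotted to Franciszka's branch passes to Franciszka's issue by representation.
The 1/10 is divided into 4 equal shares of 1/40 among Agnieszka, Mieczyslaw, Kazimierz, Grzegorz.
Agnieszka is living and takes 1/40.
Mieczyslaw is living and takes 1/40.
Kazimierz is living and takes 1/40.
Grzegorz is living and takes 1/40.
Halina is living and takes 1/10.
Waclaw is living and takes 1/10.

Agnieszka 1/40; Czeslaw 2/5; Eliasz 1/10; Grzegorz 1/40; Halina 1/10; Kazimierz 1/40; Mieczyslaw 1/40; Radoslaw 1/10; Urszula 1/10; Waclaw 1/10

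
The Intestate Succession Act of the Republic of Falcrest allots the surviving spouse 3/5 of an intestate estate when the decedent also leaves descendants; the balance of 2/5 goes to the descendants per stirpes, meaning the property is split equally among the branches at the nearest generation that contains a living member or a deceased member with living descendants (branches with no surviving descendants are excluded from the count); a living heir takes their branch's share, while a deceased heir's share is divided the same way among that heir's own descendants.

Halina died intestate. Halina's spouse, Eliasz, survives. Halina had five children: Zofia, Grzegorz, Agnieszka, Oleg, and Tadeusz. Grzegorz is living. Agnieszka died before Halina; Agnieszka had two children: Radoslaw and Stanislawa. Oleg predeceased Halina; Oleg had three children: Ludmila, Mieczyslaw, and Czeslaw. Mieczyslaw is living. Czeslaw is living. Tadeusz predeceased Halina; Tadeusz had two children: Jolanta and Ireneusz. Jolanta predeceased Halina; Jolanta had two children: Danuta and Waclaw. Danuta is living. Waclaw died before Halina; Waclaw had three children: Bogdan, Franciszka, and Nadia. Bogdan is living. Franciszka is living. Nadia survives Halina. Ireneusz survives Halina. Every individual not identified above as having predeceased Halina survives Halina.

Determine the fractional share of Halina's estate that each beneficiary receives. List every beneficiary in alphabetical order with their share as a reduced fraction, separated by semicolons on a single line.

Eliasz, as surviving spouse, takes 3/5.
The remaining 2/5 passes to Halina's descendants per stirpes.
The 2/5 is divided into 5 equal shares of 2/25 among Zofia, Grzegorz, Agnieszka, Oleg, Tadeusz.
Zofia is living and takes 2/25.
Grzegorz is living and takes 2/25.
Agnieszka predeceased; the 2/25 allotted to Agnieszka's branch passes to Agnieszka's issue by representation.
The 2/25 is divided into 2 equal shares of 1/25 among Radoslaw, Stanislawa.
Radoslaw is living and takes 1/25.
Stanislawa is living and takes 1/25.
Oleg predeceased; the 2/25 allotted to Oleg's branch passes to Oleg's issue by representation.
The 2/25 is divided into 3 equal shares of 2/75 among Ludmila, Mieczyslaw, Czeslaw.
Ludmila is living and takes 2/75.
Mieczyslaw is living and takes 2/75.
Czeslaw is living and takes 2/75.
Tadeusz predeceased; the 2/25 allotted to Tadeusz's branch passes to Tadeusz's issue by representation.
The 2/25 is divided into 2 equal shares of 1/25 among Jolanta, Ireneusz.
Jolanta predeceased; the 1/25 allotted to Jolanta's branch passes to Jolanta's issue by representation.
The 1/25 is divided into 2 equal shares of 1/50 among Danuta, Waclaw.
Danuta is living and takes 1/50.
Waclaw predeceased; the 1/50 allotted to Waclaw's branch passes to Waclaw's issue by representation.
The 1/50 is divided into 3 equal shares of 1/150 among Bogdan, Franciszka, Nadia.
Bogdan is living and takes 1/150.
Franciszka is living and takes 1/150.
Nadia is living and takes 1/150.
Ireneusz is living and takes 1/25.

Bogdan 1/150; Czeslaw 2/75; Danuta 1/50; Eliasz 3/5; Franciszka 1/150; Grzegorz 2/25; Ireneusz 1/25; Ludmila 2/75; Mieczyslaw 2/75; Nadia 1/150; Radoslaw 1/25; Stanislawa 1/25; Zofia 2/25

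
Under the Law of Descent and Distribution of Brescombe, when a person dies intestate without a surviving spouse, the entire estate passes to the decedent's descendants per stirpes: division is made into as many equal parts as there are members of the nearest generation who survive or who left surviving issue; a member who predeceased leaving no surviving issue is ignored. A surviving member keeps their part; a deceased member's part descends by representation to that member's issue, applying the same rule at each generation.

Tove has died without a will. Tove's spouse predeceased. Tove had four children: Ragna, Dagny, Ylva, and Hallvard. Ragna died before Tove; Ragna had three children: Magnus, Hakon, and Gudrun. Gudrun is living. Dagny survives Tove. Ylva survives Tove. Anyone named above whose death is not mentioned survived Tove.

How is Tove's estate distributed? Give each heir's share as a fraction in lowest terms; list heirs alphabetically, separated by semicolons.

Dagny 1/4; Gudrun 1/12; Hakon 1/12; Hallvard 1/4; Magnus 1/12; Ylva 1/4

There is no surviving spouse, so the entire estate passes to Tove's descendants per stirpes.
The estate is divided into 4 equal shares of 1/4 among Ragna, Dagny, Ylva, Hallvard.
Ragna predeceased; the 1/4 allotted to Ragna's branch passes to Ragna's issue by representation.
The 1/4 is divided into 3 equal shares of 1/12 among Magnus, Hakon, Gudrun.
Magnus is living and takes 1/12.
Hakon is living and takes 1/12.
Gudrun is living and takes 1/12.
Dagny is living and takes 1/4.
Ylva is living and takes 1/4.
Hallvard is living and takes 1/4.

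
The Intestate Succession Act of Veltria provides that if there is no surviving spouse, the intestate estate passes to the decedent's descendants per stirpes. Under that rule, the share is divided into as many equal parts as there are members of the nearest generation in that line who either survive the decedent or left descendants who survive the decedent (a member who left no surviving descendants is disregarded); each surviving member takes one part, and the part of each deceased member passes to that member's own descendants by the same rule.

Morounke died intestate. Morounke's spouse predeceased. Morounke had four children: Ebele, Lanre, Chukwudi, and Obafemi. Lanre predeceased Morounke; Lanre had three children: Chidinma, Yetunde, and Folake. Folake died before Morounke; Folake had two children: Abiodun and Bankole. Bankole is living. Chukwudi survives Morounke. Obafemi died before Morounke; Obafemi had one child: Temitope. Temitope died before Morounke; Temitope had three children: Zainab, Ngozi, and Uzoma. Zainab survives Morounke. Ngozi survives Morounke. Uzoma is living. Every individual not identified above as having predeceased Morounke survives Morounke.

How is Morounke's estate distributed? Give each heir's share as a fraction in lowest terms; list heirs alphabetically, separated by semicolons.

Abiodun 1/24; Bankole 1/24; Chidinma 1/12; Chukwudi 1/4; Ebele 1/4; Ngozi 1/12; Uzoma 1/12; Yetunde 1/12; Zainab 1/12

There is no surviving spouse, so the entire estate passes to Morounke's descendants per stirpes.
The estate is divided into 4 equal shares of 1/4 among Ebele, Lanre, Chukwudi, Obafemi.
Ebele is living and takes 1/4.
Lanre predeceased; the 1/4 allotted to Lanre's branch passes to Lanre's issue by representation.
The 1/4 is divided into 3 equal shares of 1/12 among Chidinma, Yetunde, Folake.
Chidinma is living and takes 1/12.
Yetunde is living and takes 1/12.
Folake predeceased; the 1/12 allotted to Folake's branch passes to Folake's issue by representation.
The 1/12 is divided into 2 equal shares of 1/24 among Abiodun, Bankole.
Abiodun is living and takes 1/24.
Bankole is living and takes 1/24.
Chukwudi is living and takes 1/4.
Obafemi predeceased; the 1/4 allotted to Obafemi's branch passes to Obafemi's issue by representation.
Temitope's line is the sole branch at this level, so the full 1/4 passes to Temitope's issue by representation.
The 1/4 is divided into 3 equal shares of 1/12 among Zainab, Ngozi, Uzoma.
Zainab is living and takes 1/12.
Ngozi is living and takes 1/12.
Uzoma is living and takes 1/12.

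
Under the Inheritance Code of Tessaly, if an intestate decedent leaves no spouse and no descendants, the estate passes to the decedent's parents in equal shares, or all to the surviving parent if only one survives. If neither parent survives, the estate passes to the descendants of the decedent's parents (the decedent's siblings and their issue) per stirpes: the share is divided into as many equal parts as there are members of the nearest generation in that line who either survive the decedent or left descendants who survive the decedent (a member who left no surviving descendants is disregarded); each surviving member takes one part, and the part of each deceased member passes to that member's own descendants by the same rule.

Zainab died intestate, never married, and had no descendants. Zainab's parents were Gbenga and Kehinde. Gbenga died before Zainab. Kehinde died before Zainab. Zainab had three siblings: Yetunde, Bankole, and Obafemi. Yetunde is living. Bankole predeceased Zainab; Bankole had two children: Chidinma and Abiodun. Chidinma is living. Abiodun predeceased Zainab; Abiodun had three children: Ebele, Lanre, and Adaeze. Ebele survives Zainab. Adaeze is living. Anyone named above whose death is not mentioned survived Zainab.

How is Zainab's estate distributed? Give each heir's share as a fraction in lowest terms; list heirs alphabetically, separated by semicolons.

Neither parent survives and there are no descendants, so the estate passes to Zainab's siblings and their issue per stirpes.
The estate is divided into 3 equal shares of 1/3 among Yetunde, Bankole, Obafemi.
Yetunde is living and takes 1/3.
Bankole predeceased; the 1/3 allotted to Bankole's branch passes to Bankole's issue by representation.
The 1/3 is divided into 2 equal shares of 1/6 among Chidinma, Abiodun.
Chidinma is living and takes 1/6.
Abiodun predeceased; the 1/6 allotted to Abiodun's branch passes to Abiodun's issue by representation.
The 1/6 is divided into 3 equal shares of 1/18 among Ebele, Lanre, Adaeze.
Ebele is living and takes 1/18.
Lanre is living and takes 1/18.
Adaeze is living and takes 1/18.
Obafemi is living and takes 1/3.

Adaeze 1/18; Chidinma 1/6; Ebele 1/18; Lanre 1/18; Obafemi 1/3; Yetunde 1/3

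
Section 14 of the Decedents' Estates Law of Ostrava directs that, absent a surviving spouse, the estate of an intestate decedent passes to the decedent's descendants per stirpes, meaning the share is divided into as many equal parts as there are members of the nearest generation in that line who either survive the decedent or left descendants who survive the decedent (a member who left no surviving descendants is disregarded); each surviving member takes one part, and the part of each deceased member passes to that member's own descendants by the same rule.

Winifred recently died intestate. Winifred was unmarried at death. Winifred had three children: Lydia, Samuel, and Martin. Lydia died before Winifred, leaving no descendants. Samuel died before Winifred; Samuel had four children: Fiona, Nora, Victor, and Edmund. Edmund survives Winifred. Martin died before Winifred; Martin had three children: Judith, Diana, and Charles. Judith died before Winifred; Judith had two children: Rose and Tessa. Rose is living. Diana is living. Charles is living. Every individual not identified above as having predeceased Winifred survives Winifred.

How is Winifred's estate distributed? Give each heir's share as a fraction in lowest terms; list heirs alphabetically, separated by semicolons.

There is no surviving spouse, so the entire estate passes to Winifred's descendants per stirpes.
Lydia left no surviving issue, so that branch lapses and is disregarded.
The estate is divided into 2 equal shares of 1/2 among Samuel, Martin.
Samuel predeceased; the 1/2 allotted to Samuel's branch passes to Samuel's issue by representation.
The 1/2 is divided into 4 equal shares of 1/8 among Fiona, Nora, Victor, Edmund.
Fiona is living and takes 1/8.
Nora is living and takes 1/8.
Victor is living and takes 1/8.
Edmund is living and takes 1/8.
Martin predeceased; the 1/2 allotted to Martin's branch passes to Martin's issue by representation.
The 1/2 is divided into 3 equal shares of 1/6 among Judith, Diana, Charles.
Judith predeceased; the 1/6 allotted to Judith's branch passes to Judith's issue by representation.
The 1/6 is divided into 2 equal shares of 1/12 among Rose, Tessa.
Rose is living and takes 1/12.
Tessa is living and takes 1/12.
Diana is living and takes 1/6.
Charles is living and takes 1/6.

Charles 1/6; Diana 1/6; Edmund 1/8; Fiona 1/8; Nora 1/8; Rose 1/12; Tessa 1/12; Victor 1/8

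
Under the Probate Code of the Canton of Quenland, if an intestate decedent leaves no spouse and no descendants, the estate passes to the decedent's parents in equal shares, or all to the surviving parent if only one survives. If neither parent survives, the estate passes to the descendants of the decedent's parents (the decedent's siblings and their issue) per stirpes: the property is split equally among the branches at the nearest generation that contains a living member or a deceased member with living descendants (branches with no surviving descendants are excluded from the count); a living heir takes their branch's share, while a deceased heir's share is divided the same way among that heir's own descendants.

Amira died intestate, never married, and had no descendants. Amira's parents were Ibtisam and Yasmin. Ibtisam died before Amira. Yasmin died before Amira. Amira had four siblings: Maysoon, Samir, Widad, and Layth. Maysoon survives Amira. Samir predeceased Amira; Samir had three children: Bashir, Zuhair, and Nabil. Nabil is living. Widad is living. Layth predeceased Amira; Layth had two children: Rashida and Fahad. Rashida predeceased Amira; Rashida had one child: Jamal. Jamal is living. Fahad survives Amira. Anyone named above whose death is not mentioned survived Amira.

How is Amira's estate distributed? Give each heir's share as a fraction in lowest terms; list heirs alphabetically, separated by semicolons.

Bashir 1/12; Fahad 1/8; Jamal 1/8; Maysoon 1/4; Nabil 1/12; Widad 1/4; Zuhair 1/12

Neither parent survives and there are no descendants, so the estate passes to Amira's siblings and their issue per stirpes.
The estate is divided into 4 equal shares of 1/4 among Maysoon, Samir, Widad, Layth.
Maysoon is living and takes 1/4.
Samir predeceased; the 1/4 allotted to Samir's branch passes to Samir's issue by representation.
The 1/4 is divided into 3 equal shares of 1/12 among Bashir, Zuhair, Nabil.
Bashir is living and takes 1/12.
Zuhair is living and takes 1/12.
Nabil is living and takes 1/12.
Widad is living and takes 1/4.
Layth predeceased; the 1/4 allotted to Layth's branch passes to Layth's issue by representation.
The 1/4 is divided into 2 equal shares of 1/8 among Rashida, Fahad.
Rashida predeceased; the 1/8 allotted to Rashida's branch passes to Rashida's issue by representation.
Jamal is the sole taker at this level and receives the full 1/8.
Fahad is living and takes 1/8.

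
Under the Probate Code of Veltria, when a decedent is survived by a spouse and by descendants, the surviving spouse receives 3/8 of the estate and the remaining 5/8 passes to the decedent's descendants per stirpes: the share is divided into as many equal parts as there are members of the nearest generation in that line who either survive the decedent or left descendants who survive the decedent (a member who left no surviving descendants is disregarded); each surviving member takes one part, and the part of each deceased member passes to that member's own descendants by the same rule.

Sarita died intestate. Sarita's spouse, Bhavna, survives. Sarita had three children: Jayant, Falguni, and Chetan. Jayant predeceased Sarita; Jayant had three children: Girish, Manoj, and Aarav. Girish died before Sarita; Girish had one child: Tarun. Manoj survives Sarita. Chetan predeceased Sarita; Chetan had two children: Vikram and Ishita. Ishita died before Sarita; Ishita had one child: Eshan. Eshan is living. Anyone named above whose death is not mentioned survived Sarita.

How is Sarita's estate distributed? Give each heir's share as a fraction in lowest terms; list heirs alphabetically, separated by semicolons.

Aarav 5/72; Bhavna 3/8; Eshan 5/48; Falguni 5/24; Manoj 5/72; Tarun 5/72; Vikram 5/48

Bhavna, as surviving spouse, takes 3/8.
The remaining 5/8 passes to Sarita's descendants per stirpes.
The 5/8 is divided into 3 equal shares of 5/24 among Jayant, Falguni, Chetan.
Jayant predeceased; the 5/24 allotted to Jayant's branch passes to Jayant's issue by representation.
The 5/24 is divided into 3 equal shares of 5/72 among Girish, Manoj, Aarav.
Girish predeceased; the 5/72 allotted to Girish's branch passes to Girish's issue by representation.
Tarun is the sole taker at this level and receives the full 5/72.
Manoj is living and takes 5/72.
Aarav is living and takes 5/72.
Falguni is living and takes 5/24.
Chetan predeceased; the 5/24 allotted to Chetan's branch passes to Chetan's issue by representation.
The 5/24 is divided into 2 equal shares of 5/48 among Vikram, Ishita.
Vikram is living and takes 5/48.
Ishita predeceased; the 5/48 allotted to Ishita's branch passes to Ishita's issue by representation.
Eshan is the sole taker at this level and receives the full 5/48.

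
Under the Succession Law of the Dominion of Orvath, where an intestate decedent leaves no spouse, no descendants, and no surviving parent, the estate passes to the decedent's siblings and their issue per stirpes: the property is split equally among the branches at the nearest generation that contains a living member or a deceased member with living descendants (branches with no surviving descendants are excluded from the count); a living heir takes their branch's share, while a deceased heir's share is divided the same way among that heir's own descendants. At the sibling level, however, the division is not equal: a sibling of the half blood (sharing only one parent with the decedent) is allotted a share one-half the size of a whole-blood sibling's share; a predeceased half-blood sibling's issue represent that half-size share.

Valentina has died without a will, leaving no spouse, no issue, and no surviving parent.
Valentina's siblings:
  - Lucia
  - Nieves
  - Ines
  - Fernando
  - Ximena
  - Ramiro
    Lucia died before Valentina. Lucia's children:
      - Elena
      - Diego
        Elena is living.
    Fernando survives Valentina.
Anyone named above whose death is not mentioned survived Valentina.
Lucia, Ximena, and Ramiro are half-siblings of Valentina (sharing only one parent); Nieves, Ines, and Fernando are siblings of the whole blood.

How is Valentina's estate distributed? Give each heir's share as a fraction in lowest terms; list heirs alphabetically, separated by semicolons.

Diego 1/18; Elena 1/18; Fernando 2/9; Ines 2/9; Nieves 2/9; Ramiro 1/9; Ximena 1/9

No spouse, descendants, or parent survives, so the estate passes to Valentina's siblings per stirpes.
Half-blood siblings count for one-half the weight of whole-blood siblings at the initial division.
Dividing 1 in proportion to weights (total weight 9/2): Lucia (weight 1/2) → 1/9; Nieves (weight 1) → 2/9; Ines (weight 1) → 2/9; Fernando (weight 1) → 2/9; Ximena (weight 1/2) → 1/9; Ramiro (weight 1/2) → 1/9.
Lucia predeceased; the 1/9 allotted to Lucia's branch passes to Lucia's issue by representation.
The 1/9 is divided into 2 equal shares of 1/18 among Elena, Diego.
Elena is living and takes 1/18.
Diego is living and takes 1/18.
Nieves is living and takes 2/9.
Ines is living and takes 2/9.
Fernando is living and takes 2/9.
Ximena is living and takes 1/9.
Ramiro is living and takes 1/9.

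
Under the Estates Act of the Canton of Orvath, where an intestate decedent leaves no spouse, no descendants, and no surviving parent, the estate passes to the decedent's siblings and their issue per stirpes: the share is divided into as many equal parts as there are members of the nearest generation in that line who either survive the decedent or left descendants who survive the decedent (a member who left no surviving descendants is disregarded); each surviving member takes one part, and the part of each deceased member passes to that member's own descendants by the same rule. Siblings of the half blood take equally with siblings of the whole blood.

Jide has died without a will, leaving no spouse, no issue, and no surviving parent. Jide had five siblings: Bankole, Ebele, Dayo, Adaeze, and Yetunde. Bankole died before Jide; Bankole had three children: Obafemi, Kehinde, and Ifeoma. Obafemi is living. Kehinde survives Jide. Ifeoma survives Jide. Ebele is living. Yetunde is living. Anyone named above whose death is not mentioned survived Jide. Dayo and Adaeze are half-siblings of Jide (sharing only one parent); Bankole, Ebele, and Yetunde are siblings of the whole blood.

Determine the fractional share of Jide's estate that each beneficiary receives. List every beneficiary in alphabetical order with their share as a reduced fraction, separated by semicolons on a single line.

Adaeze 1/5; Dayo 1/5; Ebele 1/5; Ifeoma 1/15; Kehinde 1/15; Obafemi 1/15; Yetunde 1/5

No spouse, descendants, or parent survives, so the estate passes to Jide's siblings per stirpes.
Half-blood and whole-blood siblings take equally under the stated rule.
The estate is divided into 5 equal shares of 1/5 among Bankole, Ebele, Dayo, Adaeze, Yetunde.
Bankole predeceased; the 1/5 allotted to Bankole's branch passes to Bankole's issue by representation.
The 1/5 is divided into 3 equal shares of 1/15 among Obafemi, Kehinde, Ifeoma.
Obafemi is living and takes 1/15.
Kehinde is living and takes 1/15.
Ifeoma is living and takes 1/15.
Ebele is living and takes 1/5.
Dayo is living and takes 1/5.
Adaeze is living and takes 1/5.
Yetunde is living and takes 1/5.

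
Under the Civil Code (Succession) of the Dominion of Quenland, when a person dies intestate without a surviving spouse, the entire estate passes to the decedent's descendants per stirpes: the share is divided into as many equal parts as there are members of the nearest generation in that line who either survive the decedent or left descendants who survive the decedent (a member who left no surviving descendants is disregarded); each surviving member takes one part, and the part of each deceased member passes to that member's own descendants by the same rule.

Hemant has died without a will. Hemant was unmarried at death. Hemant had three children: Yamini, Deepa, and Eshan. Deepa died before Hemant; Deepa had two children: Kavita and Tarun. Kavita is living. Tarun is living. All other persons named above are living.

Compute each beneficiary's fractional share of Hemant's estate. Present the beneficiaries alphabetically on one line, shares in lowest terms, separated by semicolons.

Eshan 1/3; Kavita 1/6; Tarun 1/6; Yamini 1/3

There is no surviving spouse, so the entire estate passes to Hemant's descendants per stirpes.
The estate is divided into 3 equal shares of 1/3 among Yamini, Deepa, Eshan.
Yamini is living and takes 1/3.
Deepa predeceased; the 1/3 allotted to Deepa's branch passes to Deepa's issue by representation.
The 1/3 is divided into 2 equal shares of 1/6 among Kavita, Tarun.
Kavita is living and takes 1/6.
Tarun is living and takes 1/6.
Eshan is living and takes 1/3.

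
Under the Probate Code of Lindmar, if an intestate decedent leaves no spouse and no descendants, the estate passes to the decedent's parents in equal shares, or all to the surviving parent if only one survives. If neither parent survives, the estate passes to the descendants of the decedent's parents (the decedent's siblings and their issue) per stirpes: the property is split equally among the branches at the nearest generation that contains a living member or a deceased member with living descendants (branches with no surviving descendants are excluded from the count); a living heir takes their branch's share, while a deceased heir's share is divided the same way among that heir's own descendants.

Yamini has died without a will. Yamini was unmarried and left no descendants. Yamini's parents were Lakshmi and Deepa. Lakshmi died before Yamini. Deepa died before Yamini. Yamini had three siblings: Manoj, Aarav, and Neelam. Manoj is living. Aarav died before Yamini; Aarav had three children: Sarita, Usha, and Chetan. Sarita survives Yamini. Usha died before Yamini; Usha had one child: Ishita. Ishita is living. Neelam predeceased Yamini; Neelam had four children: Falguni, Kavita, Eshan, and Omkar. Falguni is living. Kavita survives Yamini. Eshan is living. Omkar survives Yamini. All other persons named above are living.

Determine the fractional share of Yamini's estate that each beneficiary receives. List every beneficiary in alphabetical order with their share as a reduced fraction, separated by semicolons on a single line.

Neither parent survives and there are no descendants, so the estate passes to Yamini's siblings and their issue per stirpes.
The estate is divided into 3 equal shares of 1/3 among Manoj, Aarav, Neelam.
Manoj is living and takes 1/3.
Aarav predeceased; the 1/3 allotted to Aarav's branch passes to Aarav's issue by representation.
The 1/3 is divided into 3 equal shares of 1/9 among Sarita, Usha, Chetan.
Sarita is living and takes 1/9.
Usha predeceased; the 1/9 allotted to Usha's branch passes to Usha's issue by representation.
Ishita is the sole taker at this level and receives the full 1/9.
Chetan is living and takes 1/9.
Neelam predeceased; the 1/3 allotted to Neelam's branch passes to Neelam's issue by representation.
The 1/3 is divided into 4 equal shares of 1/12 among Falguni, Kavita, Eshan, Omkar.
Falguni is living and takes 1/12.
Kavita is living and takes 1/12.
Eshan is living and takes 1/12.
Omkar is living and takes 1/12.

Chetan 1/9; Eshan 1/12; Falguni 1/12; Ishita 1/9; Kavita 1/12; Manoj 1/3; Omkar 1/12; Sarita 1/9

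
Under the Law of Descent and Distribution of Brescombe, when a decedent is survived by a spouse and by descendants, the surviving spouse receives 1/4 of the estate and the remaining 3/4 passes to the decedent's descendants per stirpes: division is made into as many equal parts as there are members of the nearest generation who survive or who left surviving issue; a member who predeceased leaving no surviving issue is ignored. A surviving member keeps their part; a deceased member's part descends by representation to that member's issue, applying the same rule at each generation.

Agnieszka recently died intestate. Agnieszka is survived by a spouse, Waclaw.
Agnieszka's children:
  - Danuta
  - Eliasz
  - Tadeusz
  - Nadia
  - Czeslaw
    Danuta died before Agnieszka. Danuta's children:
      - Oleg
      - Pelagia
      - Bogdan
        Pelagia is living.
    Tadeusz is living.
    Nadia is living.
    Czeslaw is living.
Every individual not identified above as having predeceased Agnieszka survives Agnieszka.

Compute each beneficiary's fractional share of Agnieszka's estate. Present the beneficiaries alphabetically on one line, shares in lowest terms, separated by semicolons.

Waclaw, as surviving spouse, takes 1/4.
The remaining 3/4 passes to Agnieszka's descendants per stirpes.
The 3/4 is divided into 5 equal shares of 3/20 among Danuta, Eliasz, Tadeusz, Nadia, Czeslaw.
Danuta predeceased; the 3/20 allotted to Danuta's branch passes to Danuta's issue by representation.
The 3/20 is divided into 3 equal shares of 1/20 among Oleg, Pelagia, Bogdan.
Oleg is living and takes 1/20.
Pelagia is living and takes 1/20.
Bogdan is living and takes 1/20.
Eliasz is living and takes 3/20.
Tadeusz is living and takes 3/20.
Nadia is living and takes 3/20.
Czeslaw is living and takes 3/20.

Bogdan 1/20; Czeslaw 3/20; Eliasz 3/20; Nadia 3/20; Oleg 1/20; Pelagia 1/20; Tadeusz 3/20; Waclaw 1/4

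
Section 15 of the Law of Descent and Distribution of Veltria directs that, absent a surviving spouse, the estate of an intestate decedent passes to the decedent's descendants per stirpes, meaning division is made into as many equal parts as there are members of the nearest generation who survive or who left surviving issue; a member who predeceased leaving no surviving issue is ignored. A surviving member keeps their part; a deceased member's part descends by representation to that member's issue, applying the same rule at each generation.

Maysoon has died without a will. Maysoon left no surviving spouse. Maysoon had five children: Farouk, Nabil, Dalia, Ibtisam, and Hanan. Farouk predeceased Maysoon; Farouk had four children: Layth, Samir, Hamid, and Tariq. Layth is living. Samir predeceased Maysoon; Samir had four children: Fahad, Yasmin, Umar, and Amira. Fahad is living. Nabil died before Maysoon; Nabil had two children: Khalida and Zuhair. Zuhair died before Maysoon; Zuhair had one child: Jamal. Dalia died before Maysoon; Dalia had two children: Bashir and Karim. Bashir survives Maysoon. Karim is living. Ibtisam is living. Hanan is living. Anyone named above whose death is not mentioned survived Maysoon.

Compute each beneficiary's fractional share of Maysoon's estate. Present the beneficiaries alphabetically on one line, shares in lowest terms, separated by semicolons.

Amira 1/80; Bashir 1/10; Fahad 1/80; Hamid 1/20; Hanan 1/5; Ibtisam 1/5; Jamal 1/10; Karim 1/10; Khalida 1/10; Layth 1/20; Tariq 1/20; Umar 1/80; Yasmin 1/80

There is no surviving spouse, so the entire estate passes to Maysoon's descendants per stirpes.
The estate is divided into 5 equal shares of 1/5 among Farouk, Nabil, Dalia, Ibtisam, Hanan.
Farouk predeceased; the 1/5 allotted to Farouk's branch passes to Farouk's issue by representation.
The 1/5 is divided into 4 equal shares of 1/20 among Layth, Samir, Hamid, Tariq.
Layth is living and takes 1/20.
Samir predeceased; the 1/20 allotted to Samir's branch passes to Samir's issue by representation.
The 1/20 is divided into 4 equal shares of 1/80 among Fahad, Yasmin, Umar, Amira.
Fahad is living and takes 1/80.
Yasmin is living and takes 1/80.
Umar is living and takes 1/80.
Amira is living and takes 1/80.
Hamid is living and takes 1/20.
Tariq is living and takes 1/20.
Nabil predeceased; the 1/5 allotted to Nabil's branch passes to Nabil's issue by representation.
The 1/5 is divided into 2 equal shares of 1/10 among Khalida, Zuhair.
Khalida is living and takes 1/10.
Zuhair predeceased; the 1/10 allotted to Zuhair's branch passes to Zuhair's issue by representation.
Jamal is the sole taker at this level and receives the full 1/10.
Dalia predeceased; the 1/5 allotted to Dalia's branch passes to Dalia's issue by representation.
The 1/5 is divided into 2 equal shares of 1/10 among Bashir, Karim.
Bashir is living and takes 1/10.
Karim is living and takes 1/10.
Ibtisam is living and takes 1/5.
Hanan is living and takes 1/5.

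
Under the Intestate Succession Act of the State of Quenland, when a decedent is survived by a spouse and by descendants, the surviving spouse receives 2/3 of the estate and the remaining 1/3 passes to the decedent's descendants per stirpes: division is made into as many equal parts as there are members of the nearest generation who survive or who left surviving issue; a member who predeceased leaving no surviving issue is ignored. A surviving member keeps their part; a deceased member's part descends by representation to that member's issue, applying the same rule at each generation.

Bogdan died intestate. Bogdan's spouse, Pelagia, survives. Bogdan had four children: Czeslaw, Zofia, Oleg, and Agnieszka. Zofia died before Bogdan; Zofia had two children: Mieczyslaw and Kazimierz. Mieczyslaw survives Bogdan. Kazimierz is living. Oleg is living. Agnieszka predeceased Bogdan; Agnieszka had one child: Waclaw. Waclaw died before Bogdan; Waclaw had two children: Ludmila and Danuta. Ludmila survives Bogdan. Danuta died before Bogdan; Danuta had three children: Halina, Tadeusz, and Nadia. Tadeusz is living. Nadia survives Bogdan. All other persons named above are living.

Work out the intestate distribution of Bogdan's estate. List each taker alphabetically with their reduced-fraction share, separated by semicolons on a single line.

Pelagia, as surviving spouse, takes 2/3.
The remaining 1/3 passes to Bogdan's descendants per stirpes.
The 1/3 is divided into 4 equal shares of 1/12 among Czeslaw, Zofia, Oleg, Agnieszka.
Czeslaw is living and takes 1/12.
Zofia predeceased; the 1/12 allotted to Zofia's branch passes to Zofia's issue by representation.
The 1/12 is divided into 2 equal shares of 1/24 among Mieczyslaw, Kazimierz.
Mieczyslaw is living and takes 1/24.
Kazimierz is living and takes 1/24.
Oleg is living and takes 1/12.
Agnieszka predeceased; the 1/12 allotted to Agnieszka's branch passes to Agnieszka's issue by representation.
Waclaw's line is the sole branch at this level, so the full 1/12 passes to Waclaw's issue by representation.
The 1/12 is divided into 2 equal shares of 1/24 among Ludmila, Danuta.
Ludmila is living and takes 1/24.
Danuta predeceased; the 1/24 allotted to Danuta's branch passes to Danuta's issue by representation.
The 1/24 is divided into 3 equal shares of 1/72 among Halina, Tadeusz, Nadia.
Halina is living and takes 1/72.
Tadeusz is living and takes 1/72.
Nadia is living and takes 1/72.

Czeslaw 1/12; Halina 1/72; Kazimierz 1/24; Ludmila 1/24; Mieczyslaw 1/24; Nadia 1/72; Oleg 1/12; Pelagia 2/3; Tadeusz 1/72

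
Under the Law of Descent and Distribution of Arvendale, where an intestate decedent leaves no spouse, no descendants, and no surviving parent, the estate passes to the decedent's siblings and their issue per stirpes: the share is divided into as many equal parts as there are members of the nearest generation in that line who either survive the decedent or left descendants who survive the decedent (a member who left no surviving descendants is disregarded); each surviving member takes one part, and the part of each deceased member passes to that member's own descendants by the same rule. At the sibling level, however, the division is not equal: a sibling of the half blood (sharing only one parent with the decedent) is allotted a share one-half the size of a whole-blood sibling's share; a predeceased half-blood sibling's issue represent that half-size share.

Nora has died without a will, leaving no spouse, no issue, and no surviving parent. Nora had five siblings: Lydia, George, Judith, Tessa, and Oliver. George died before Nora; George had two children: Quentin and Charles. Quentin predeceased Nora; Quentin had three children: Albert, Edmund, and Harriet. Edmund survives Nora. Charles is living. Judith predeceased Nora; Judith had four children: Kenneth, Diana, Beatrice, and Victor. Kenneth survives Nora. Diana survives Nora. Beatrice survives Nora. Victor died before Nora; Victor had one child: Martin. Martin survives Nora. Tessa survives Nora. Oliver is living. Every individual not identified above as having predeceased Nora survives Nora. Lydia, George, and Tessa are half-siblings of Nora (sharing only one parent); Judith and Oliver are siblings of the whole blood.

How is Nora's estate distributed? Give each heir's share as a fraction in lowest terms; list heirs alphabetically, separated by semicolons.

Albert 1/42; Beatrice 1/14; Charles 1/14; Diana 1/14; Edmund 1/42; Harriet 1/42; Kenneth 1/14; Lydia 1/7; Martin 1/14; Oliver 2/7; Tessa 1/7

No spouse, descendants, or parent survives, so the estate passes to Nora's siblings per stirpes.
Half-blood siblings count for one-half the weight of whole-blood siblings at the initial division.
Dividing 1 in proportion to weights (total weight 7/2): Lydia (weight 1/2) → 1/7; George (weight 1/2) → 1/7; Judith (weight 1) → 2/7; Tessa (weight 1/2) → 1/7; Oliver (weight 1) → 2/7.
Lydia is living and takes 1/7.
George predeceased; the 1/7 allotted to George's branch passes to George's issue by representation.
The 1/7 is divided into 2 equal shares of 1/14 among Quentin, Charles.
Quentin predeceased; the 1/14 allotted to Quentin's branch passes to Quentin's issue by representation.
The 1/14 is divided into 3 equal shares of 1/42 among Albert, Edmund, Harriet.
Albert is living and takes 1/42.
Edmund is living and takes 1/42.
Harriet is living and takes 1/42.
Charles is living and takes 1/14.
Judith predeceased; the 2/7 allotted to Judith's branch passes to Judith's issue by representation.
The 2/7 is divided into 4 equal shares of 1/14 among Kenneth, Diana, Beatrice, Victor.
Kenneth is living and takes 1/14.
Diana is living and takes 1/14.
Beatrice is living and takes 1/14.
Victor predeceased; the 1/14 allotted to Victor's branch passes to Victor's issue by representation.
Martin is the sole taker at this level and receives the full 1/14.
Tessa is living and takes 1/7.
Oliver is living and takes 2/7.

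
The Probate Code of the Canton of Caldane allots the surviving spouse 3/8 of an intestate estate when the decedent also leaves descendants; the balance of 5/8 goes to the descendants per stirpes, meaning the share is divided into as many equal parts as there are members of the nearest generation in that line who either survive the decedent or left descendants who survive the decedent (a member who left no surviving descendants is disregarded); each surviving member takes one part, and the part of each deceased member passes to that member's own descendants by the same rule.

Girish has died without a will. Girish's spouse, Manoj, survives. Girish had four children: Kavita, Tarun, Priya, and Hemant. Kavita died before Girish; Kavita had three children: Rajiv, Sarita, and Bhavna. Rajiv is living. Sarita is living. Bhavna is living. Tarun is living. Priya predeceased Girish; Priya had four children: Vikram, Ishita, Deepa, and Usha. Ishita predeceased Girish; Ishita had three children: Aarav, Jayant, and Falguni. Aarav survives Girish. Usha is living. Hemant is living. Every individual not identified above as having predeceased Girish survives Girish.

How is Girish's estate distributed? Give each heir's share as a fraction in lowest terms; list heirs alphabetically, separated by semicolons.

Manoj, as surviving spouse, takes 3/8.
The remaining 5/8 passes to Girish's descendants per stirpes.
The 5/8 is divided into 4 equal shares of 5/32 among Kavita, Tarun, Priya, Hemant.
Kavita predeceased; the 5/32 allotted to Kavita's branch passes to Kavita's issue by representation.
The 5/32 is divided into 3 equal shares of 5/96 among Rajiv, Sarita, Bhavna.
Rajiv is living and takes 5/96.
Sarita is living and takes 5/96.
Bhavna is living and takes 5/96.
Tarun is living and takes 5/32.
Priya predeceased; the 5/32 allotted to Priya's branch passes to Priya's issue by representation.
The 5/32 is divided into 4 equal shares of 5/128 among Vikram, Ishita, Deepa, Usha.
Vikram is living and takes 5/128.
Ishita predeceased; the 5/128 allotted to Ishita's branch passes to Ishita's issue by representation.
The 5/128 is divided into 3 equal shares of 5/384 among Aarav, Jayant, Falguni.
Aarav is living and takes 5/384.
Jayant is living and takes 5/384.
Falguni is living and takes 5/384.
Deepa is living and takes 5/128.
Usha is living and takes 5/128.
Hemant is living and takes 5/32.

Aarav 5/384; Bhavna 5/96; Deepa 5/128; Falguni 5/384; Hemant 5/32; Jayant 5/384; Manoj 3/8; Rajiv 5/96; Sarita 5/96; Tarun 5/32; Usha 5/128; Vikram 5/128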